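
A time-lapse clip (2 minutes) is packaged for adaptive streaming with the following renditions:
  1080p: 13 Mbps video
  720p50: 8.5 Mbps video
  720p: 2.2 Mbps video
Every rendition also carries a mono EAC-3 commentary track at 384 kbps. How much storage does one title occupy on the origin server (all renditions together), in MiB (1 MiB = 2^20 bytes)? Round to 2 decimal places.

355.51 MiB

2 min = 120 s
Audio: 384 kbps = 0.384 Mbps.
Sum of rendition bitrates: (13+0.384) + (8.5+0.384) + (2.2+0.384) = 24.852 Mbps.
× 120 s = 2,982 Mb = 372.8 MB = 355.5 MiB.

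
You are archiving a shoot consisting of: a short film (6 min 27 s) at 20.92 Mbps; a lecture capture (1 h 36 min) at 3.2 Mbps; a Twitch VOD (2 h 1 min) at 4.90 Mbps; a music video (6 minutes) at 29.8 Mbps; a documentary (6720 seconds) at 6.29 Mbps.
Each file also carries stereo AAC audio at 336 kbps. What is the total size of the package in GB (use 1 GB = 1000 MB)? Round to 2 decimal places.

Audio: 336 kbps = 0.336 Mbps.
short film: 21.256 Mbps × 387 s = 8226.1 Mb
lecture capture: 3.536 Mbps × 5760 s = 20367.4 Mb
Twitch VOD: 5.236 Mbps × 7260 s = 38013.4 Mb
music video: 30.136 Mbps × 360 s = 10849.0 Mb
documentary: 6.626 Mbps × 6720 s = 44526.7 Mb
Total: 121982.5 Mb = 15247.8 MB.
= 15.25 GB.

15.25 GB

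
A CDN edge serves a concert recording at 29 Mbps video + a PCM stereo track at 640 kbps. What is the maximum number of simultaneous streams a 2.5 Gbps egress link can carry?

Audio: 640 kbps = 0.640 Mbps.
Per-viewer media rate: 29.640 Mbps.
2.5 Gbps = 2,500 Mbps; 2,500 / 29.640 = 84.35 → 84 viewers.

84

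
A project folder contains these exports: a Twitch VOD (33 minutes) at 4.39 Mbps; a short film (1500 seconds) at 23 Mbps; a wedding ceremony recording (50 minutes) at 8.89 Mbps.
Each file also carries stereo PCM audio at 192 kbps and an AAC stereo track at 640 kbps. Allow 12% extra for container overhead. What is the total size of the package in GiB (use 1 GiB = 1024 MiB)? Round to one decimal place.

9.8 GiB

Audio total: 192 + 640 = 832 kbps = 0.832 Mbps.
Twitch VOD: 5.222 Mbps × 1980 s × 1.12 = 11580.3 Mb
short film: 23.832 Mbps × 1500 s × 1.12 = 40037.8 Mb
wedding ceremony recording: 9.722 Mbps × 3000 s × 1.12 = 32665.9 Mb
Total: 84284.0 Mb = 10535.5 MB.
= 9.812 GiB.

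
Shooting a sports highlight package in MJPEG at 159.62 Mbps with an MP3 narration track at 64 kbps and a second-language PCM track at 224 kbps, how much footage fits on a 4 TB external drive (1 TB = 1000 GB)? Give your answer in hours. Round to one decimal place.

Audio total: 64 + 224 = 288 kbps = 0.288 Mbps.
Total bitrate: 159.62 + 0.288 = 159.908 Mbps.
Capacity: 4 TB = 32,000,000 Mb.
Recording time: 32,000,000 / 159.908 = 200,115 s ≈ 55.6 hours.

55.6 hours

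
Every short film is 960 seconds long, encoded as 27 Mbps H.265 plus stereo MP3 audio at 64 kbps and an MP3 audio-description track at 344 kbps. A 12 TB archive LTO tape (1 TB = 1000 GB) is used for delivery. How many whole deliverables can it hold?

Audio total: 64 + 344 = 408 kbps = 0.408 Mbps.
Total bitrate: 27.408 Mbps.
Per item: 27.408 Mbps × 960 s = 26,312 Mb = 3,289 MB.
Capacity: 12 TB = 96,000,000 Mb; 3648.57 items → 3648 complete.

3648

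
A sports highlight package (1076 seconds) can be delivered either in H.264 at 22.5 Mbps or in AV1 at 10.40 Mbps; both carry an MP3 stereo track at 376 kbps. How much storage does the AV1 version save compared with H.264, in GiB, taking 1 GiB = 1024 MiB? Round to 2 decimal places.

1.52 GiB

Audio: 376 kbps = 0.376 Mbps.
H.264: 22.876 Mbps × 1076 s = 24614.6 Mb = 2.866 GiB.
AV1: 10.776 Mbps × 1076 s = 11595.0 Mb = 1.350 GiB.
Saving: 2.866 − 1.350 = 1.516 GiB.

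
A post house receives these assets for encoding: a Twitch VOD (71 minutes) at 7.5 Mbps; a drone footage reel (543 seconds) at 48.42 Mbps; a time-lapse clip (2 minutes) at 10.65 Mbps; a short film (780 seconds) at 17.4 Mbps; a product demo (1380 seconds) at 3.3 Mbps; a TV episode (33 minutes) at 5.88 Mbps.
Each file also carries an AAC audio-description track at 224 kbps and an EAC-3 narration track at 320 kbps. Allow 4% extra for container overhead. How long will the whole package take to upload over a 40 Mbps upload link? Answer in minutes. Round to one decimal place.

Audio total: 224 + 320 = 544 kbps = 0.544 Mbps.
Twitch VOD: 8.044 Mbps × 4260 s × 1.04 = 35638.1 Mb
drone footage reel: 48.964 Mbps × 543 s × 1.04 = 27651.0 Mb
time-lapse clip: 11.194 Mbps × 120 s × 1.04 = 1397.0 Mb
short film: 17.944 Mbps × 780 s × 1.04 = 14556.2 Mb
product demo: 3.844 Mbps × 1380 s × 1.04 = 5516.9 Mb
TV episode: 6.424 Mbps × 1980 s × 1.04 = 13228.3 Mb
Total: 97987.5 Mb = 12248.4 MB.
At 40 Mbps: 97987.5 / 40 = 2450 s ≈ 40.8 minutes.

40.8 minutes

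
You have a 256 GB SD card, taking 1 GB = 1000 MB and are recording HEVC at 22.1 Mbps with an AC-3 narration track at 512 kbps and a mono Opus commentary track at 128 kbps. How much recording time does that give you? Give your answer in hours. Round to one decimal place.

Audio total: 512 + 128 = 640 kbps = 0.640 Mbps.
Total bitrate: 22.1 + 0.640 = 22.740 Mbps.
Capacity: 256 GB = 2,048,000 Mb.
Recording time: 2,048,000 / 22.740 = 90,062 s ≈ 25.0 hours.

25.0 hours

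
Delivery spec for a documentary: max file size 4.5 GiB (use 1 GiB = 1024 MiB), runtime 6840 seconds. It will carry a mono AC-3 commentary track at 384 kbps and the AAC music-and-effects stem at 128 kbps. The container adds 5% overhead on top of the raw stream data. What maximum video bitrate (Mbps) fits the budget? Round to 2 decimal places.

4.87 Mbps

Budget: 4.5 GiB = 38654.7 Mb.
Stream payload after overhead: 38654.7 / 1.05 = 36814.0 Mb.
Total bitrate budget: 36814.0 Mb / 6840 s = 5.382 Mbps.
Audio total: 384 + 128 = 512 kbps = 0.512 Mbps.
Video: 5.382 − 0.512 = 4.870 Mbps.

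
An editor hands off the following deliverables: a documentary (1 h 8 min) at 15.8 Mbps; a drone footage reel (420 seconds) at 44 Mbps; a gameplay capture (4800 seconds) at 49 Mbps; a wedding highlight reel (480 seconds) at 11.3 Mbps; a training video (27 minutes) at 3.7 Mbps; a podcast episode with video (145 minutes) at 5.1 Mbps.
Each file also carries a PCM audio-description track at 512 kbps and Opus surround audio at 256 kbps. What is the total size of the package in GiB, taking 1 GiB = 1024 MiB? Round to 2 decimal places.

45.33 GiB

Audio total: 512 + 256 = 768 kbps = 0.768 Mbps.
documentary: 16.568 Mbps × 4080 s = 67597.4 Mb
drone footage reel: 44.768 Mbps × 420 s = 18802.6 Mb
gameplay capture: 49.768 Mbps × 4800 s = 238886.4 Mb
wedding highlight reel: 12.068 Mbps × 480 s = 5792.6 Mb
training video: 4.468 Mbps × 1620 s = 7238.2 Mb
podcast episode with video: 5.868 Mbps × 8700 s = 51051.6 Mb
Total: 389368.8 Mb = 48671.1 MB.
= 45.33 GiB.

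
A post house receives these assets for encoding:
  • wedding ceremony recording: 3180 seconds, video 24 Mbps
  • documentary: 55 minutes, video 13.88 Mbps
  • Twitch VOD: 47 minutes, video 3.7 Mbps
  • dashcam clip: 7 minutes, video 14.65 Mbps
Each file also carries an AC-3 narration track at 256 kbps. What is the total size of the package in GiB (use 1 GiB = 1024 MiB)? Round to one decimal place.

Audio: 256 kbps = 0.256 Mbps.
wedding ceremony recording: 24.256 Mbps × 3180 s = 77134.1 Mb
documentary: 14.136 Mbps × 3300 s = 46648.8 Mb
Twitch VOD: 3.956 Mbps × 2820 s = 11155.9 Mb
dashcam clip: 14.906 Mbps × 420 s = 6260.5 Mb
Total: 141199.3 Mb = 17649.9 MB.
= 16.44 GiB.

16.4 GiB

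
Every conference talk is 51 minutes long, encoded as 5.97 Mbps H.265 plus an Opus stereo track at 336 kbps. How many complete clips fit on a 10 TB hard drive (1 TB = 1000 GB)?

51 min = 3060 s
Audio: 336 kbps = 0.336 Mbps.
Total bitrate: 6.306 Mbps.
Per item: 6.306 Mbps × 3060 s = 19,296 Mb = 2,412 MB.
Capacity: 10 TB = 80,000,000 Mb; 4145.86 items → 4145 complete.

4145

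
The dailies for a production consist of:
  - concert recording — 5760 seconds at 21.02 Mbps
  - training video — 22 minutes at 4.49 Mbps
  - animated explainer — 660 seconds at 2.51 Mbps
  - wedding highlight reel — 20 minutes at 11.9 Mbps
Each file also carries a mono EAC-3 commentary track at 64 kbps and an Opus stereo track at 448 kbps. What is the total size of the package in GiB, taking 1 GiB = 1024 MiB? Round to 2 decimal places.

17.17 GiB

Audio total: 64 + 448 = 512 kbps = 0.512 Mbps.
concert recording: 21.532 Mbps × 5760 s = 124024.3 Mb
training video: 5.002 Mbps × 1320 s = 6602.6 Mb
animated explainer: 3.022 Mbps × 660 s = 1994.5 Mb
wedding highlight reel: 12.412 Mbps × 1200 s = 14894.4 Mb
Total: 147515.9 Mb = 18439.5 MB.
= 17.17 GiB.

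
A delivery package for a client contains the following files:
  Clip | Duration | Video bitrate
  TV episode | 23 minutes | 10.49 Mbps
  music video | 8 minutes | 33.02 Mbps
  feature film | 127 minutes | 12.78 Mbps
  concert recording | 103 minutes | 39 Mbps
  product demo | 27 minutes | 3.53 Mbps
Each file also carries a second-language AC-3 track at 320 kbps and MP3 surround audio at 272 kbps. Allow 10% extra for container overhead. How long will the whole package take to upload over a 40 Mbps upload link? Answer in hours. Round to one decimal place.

Audio total: 320 + 272 = 592 kbps = 0.592 Mbps.
TV episode: 11.082 Mbps × 1380 s × 1.10 = 16822.5 Mb
music video: 33.612 Mbps × 480 s × 1.10 = 17747.1 Mb
feature film: 13.372 Mbps × 7620 s × 1.10 = 112084.1 Mb
concert recording: 39.592 Mbps × 6180 s × 1.10 = 269146.4 Mb
product demo: 4.122 Mbps × 1620 s × 1.10 = 7345.4 Mb
Total: 423145.5 Mb = 52893.2 MB.
At 40 Mbps: 423145.5 / 40 = 10579 s ≈ 2.94 hours.

2.9 hours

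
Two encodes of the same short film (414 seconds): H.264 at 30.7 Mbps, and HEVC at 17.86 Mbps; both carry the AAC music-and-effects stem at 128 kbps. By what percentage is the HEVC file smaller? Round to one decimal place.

41.7%

Audio: 128 kbps = 0.128 Mbps.
H.264: 30.828 Mbps × 414 s = 12762.8 Mb = 1.595 GB.
HEVC: 17.988 Mbps × 414 s = 7447.0 Mb = 0.931 GB.
Reduction: (1 − 0.931/1.595) × 100 = 41.65%.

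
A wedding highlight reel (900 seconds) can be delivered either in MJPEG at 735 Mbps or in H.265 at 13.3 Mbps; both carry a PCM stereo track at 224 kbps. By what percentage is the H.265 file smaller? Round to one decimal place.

98.2%

Audio: 224 kbps = 0.224 Mbps.
MJPEG: 735.224 Mbps × 900 s = 661701.6 Mb = 77.032 GiB.
H.265: 13.524 Mbps × 900 s = 12171.6 Mb = 1.417 GiB.
Reduction: (1 − 1.417/77.032) × 100 = 98.16%.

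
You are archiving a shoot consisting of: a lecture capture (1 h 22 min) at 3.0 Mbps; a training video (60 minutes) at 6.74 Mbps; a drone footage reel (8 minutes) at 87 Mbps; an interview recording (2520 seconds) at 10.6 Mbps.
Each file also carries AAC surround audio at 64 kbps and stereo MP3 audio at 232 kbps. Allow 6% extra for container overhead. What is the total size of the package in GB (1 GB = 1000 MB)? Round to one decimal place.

Audio total: 64 + 232 = 296 kbps = 0.296 Mbps.
lecture capture: 3.296 Mbps × 4920 s × 1.06 = 17189.3 Mb
training video: 7.036 Mbps × 3600 s × 1.06 = 26849.4 Mb
drone footage reel: 87.296 Mbps × 480 s × 1.06 = 44416.2 Mb
interview recording: 10.896 Mbps × 2520 s × 1.06 = 29105.4 Mb
Total: 117560.3 Mb = 14695.0 MB.
= 14.70 GB.

14.7 GB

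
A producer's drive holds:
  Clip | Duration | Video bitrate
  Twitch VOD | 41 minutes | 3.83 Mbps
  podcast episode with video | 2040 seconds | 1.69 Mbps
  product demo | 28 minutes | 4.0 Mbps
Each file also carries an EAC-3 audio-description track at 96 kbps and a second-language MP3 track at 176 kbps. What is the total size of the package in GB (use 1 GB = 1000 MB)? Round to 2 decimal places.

Audio total: 96 + 176 = 272 kbps = 0.272 Mbps.
Twitch VOD: 4.102 Mbps × 2460 s = 10090.9 Mb
podcast episode with video: 1.962 Mbps × 2040 s = 4002.5 Mb
product demo: 4.272 Mbps × 1680 s = 7177.0 Mb
Total: 21270.4 Mb = 2658.8 MB.
= 2.659 GB.

2.66 GB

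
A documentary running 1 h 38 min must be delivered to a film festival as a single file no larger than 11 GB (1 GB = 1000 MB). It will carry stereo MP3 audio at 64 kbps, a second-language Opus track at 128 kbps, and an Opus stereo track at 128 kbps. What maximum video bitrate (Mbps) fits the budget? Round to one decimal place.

Budget: 11 GB = 88000.0 Mb.
1 h 38 min = 98 min = 5880 s
Total bitrate budget: 88000.0 Mb / 5880 s = 14.966 Mbps.
Audio total: 64 + 128 + 128 = 320 kbps = 0.320 Mbps.
Video: 14.966 − 0.320 = 14.646 Mbps.

14.6 Mbps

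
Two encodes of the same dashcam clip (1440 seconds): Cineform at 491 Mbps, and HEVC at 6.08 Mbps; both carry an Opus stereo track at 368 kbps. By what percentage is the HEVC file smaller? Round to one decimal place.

98.7%

Audio: 368 kbps = 0.368 Mbps.
Cineform: 491.368 Mbps × 1440 s = 707569.9 Mb = 88.446 GB.
HEVC: 6.448 Mbps × 1440 s = 9285.1 Mb = 1.161 GB.
Reduction: (1 − 1.161/88.446) × 100 = 98.69%.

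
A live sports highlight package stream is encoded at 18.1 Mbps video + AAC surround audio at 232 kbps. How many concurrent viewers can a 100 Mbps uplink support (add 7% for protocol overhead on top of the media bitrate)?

Audio: 232 kbps = 0.232 Mbps.
Per-viewer media rate: 18.332 Mbps.
On the wire with 7% overhead: 19.615 Mbps.
100 Mbps = 100.0 Mbps; 100.0 / 19.615 = 5.10 → 5 viewers.

5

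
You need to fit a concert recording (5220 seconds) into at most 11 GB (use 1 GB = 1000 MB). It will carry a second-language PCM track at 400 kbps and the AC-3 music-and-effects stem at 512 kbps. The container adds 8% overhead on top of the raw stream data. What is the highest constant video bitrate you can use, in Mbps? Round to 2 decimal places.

Budget: 11 GB = 88000.0 Mb.
Stream payload after overhead: 88000.0 / 1.08 = 81481.5 Mb.
Total bitrate budget: 81481.5 Mb / 5220 s = 15.609 Mbps.
Audio total: 400 + 512 = 912 kbps = 0.912 Mbps.
Video: 15.609 − 0.912 = 14.697 Mbps.

14.70 Mbps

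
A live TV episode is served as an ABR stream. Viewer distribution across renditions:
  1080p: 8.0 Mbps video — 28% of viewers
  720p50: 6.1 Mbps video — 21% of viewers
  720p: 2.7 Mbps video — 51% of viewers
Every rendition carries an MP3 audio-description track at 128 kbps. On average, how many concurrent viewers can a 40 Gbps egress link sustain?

7958

Audio: 128 kbps = 0.128 Mbps.
Average per-viewer bitrate: 0.28×8.128 + 0.21×6.228 + 0.51×2.828 = 5.026 Mbps.
40 Gbps = 40,000 Mbps; 40,000 / 5.026 = 7958.62 → 7958.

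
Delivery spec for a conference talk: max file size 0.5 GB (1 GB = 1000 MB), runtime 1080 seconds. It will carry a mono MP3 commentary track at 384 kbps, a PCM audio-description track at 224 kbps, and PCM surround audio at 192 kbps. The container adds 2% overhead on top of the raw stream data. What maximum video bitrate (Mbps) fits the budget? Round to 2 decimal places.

Budget: 0.5 GB = 4000.0 Mb.
Stream payload after overhead: 4000.0 / 1.02 = 3921.6 Mb.
Total bitrate budget: 3921.6 Mb / 1080 s = 3.631 Mbps.
Audio total: 384 + 224 + 192 = 800 kbps = 0.800 Mbps.
Video: 3.631 − 0.800 = 2.831 Mbps.

2.83 Mbps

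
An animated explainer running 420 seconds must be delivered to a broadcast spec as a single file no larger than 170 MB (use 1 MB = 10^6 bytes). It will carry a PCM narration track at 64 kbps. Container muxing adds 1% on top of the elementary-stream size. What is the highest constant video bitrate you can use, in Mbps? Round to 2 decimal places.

3.14 Mbps

Budget: 170 MB = 1360.0 Mb.
Stream payload after overhead: 1360.0 / 1.01 = 1346.5 Mb.
Total bitrate budget: 1346.5 Mb / 420 s = 3.206 Mbps.
Audio: 64 kbps = 0.064 Mbps.
Video: 3.206 − 0.064 = 3.142 Mbps.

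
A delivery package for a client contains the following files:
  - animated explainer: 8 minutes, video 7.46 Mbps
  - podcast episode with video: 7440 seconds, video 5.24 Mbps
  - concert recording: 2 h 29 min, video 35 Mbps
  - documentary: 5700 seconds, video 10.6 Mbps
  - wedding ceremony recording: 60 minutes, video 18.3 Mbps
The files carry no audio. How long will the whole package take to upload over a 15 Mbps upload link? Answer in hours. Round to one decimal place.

8.9 hours

animated explainer: 7.460 Mbps × 480 s = 3580.8 Mb
podcast episode with video: 5.240 Mbps × 7440 s = 38985.6 Mb
concert recording: 35.000 Mbps × 8940 s = 312900.0 Mb
documentary: 10.600 Mbps × 5700 s = 60420.0 Mb
wedding ceremony recording: 18.300 Mbps × 3600 s = 65880.0 Mb
Total: 481766.4 Mb = 60220.8 MB.
At 15 Mbps: 481766.4 / 15 = 32118 s ≈ 8.92 hours.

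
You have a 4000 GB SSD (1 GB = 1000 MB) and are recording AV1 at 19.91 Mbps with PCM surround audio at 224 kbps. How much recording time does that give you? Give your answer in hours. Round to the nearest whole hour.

Audio: 224 kbps = 0.224 Mbps.
Total bitrate: 19.91 + 0.224 = 20.134 Mbps.
Capacity: 4000 GB = 32,000,000 Mb.
Recording time: 32,000,000 / 20.134 = 1,589,351 s ≈ 441 hours.

441 hours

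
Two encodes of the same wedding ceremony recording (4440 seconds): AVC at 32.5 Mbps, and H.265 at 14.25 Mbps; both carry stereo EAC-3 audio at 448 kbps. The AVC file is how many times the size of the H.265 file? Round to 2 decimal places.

2.24

Audio: 448 kbps = 0.448 Mbps.
AVC: 32.948 Mbps × 4440 s = 146289.1 Mb = 18.286 GB.
H.265: 14.698 Mbps × 4440 s = 65259.1 Mb = 8.157 GB.
Ratio: 18.286 / 8.157 = 2.242.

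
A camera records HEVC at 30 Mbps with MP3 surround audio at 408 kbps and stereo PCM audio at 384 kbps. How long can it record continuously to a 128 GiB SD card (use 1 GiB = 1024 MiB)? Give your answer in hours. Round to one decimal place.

Audio total: 408 + 384 = 792 kbps = 0.792 Mbps.
Total bitrate: 30 + 0.792 = 30.792 Mbps.
Capacity: 128 GiB = 1,099,512 Mb.
Recording time: 1,099,512 / 30.792 = 35,708 s ≈ 9.92 hours.

9.9 hours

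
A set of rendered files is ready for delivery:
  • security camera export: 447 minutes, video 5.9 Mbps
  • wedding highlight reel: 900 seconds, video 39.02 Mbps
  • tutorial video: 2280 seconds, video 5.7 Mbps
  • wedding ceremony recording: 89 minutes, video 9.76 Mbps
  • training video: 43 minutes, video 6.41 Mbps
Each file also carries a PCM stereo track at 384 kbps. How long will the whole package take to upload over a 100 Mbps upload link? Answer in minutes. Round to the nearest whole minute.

Audio: 384 kbps = 0.384 Mbps.
security camera export: 6.284 Mbps × 26820 s = 168536.9 Mb
wedding highlight reel: 39.404 Mbps × 900 s = 35463.6 Mb
tutorial video: 6.084 Mbps × 2280 s = 13871.5 Mb
wedding ceremony recording: 10.144 Mbps × 5340 s = 54169.0 Mb
training video: 6.794 Mbps × 2580 s = 17528.5 Mb
Total: 289569.5 Mb = 36196.2 MB.
At 100 Mbps: 289569.5 / 100 = 2896 s ≈ 48.3 minutes.

48 minutes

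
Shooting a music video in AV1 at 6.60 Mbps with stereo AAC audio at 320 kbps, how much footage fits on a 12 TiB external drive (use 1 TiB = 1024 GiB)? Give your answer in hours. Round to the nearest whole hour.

4237 hours

Audio: 320 kbps = 0.320 Mbps.
Total bitrate: 6.60 + 0.320 = 6.920 Mbps.
Capacity: 12 TiB = 105,553,116 Mb.
Recording time: 105,553,116 / 6.920 = 15,253,341 s ≈ 4,237 hours.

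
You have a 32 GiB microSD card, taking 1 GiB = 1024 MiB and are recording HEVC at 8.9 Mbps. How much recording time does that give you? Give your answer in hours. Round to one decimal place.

Capacity: 32 GiB = 274,878 Mb.
Recording time: 274,878 / 8.900 = 30,885 s ≈ 8.58 hours.

8.6 hours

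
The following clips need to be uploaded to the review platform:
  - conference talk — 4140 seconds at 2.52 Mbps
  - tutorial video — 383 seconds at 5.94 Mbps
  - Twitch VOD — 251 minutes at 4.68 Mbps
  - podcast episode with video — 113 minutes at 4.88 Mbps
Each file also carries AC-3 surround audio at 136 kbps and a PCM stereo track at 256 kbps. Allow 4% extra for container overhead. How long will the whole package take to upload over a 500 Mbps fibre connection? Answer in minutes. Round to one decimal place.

Audio total: 136 + 256 = 392 kbps = 0.392 Mbps.
conference talk: 2.912 Mbps × 4140 s × 1.04 = 12537.9 Mb
tutorial video: 6.332 Mbps × 383 s × 1.04 = 2522.2 Mb
Twitch VOD: 5.072 Mbps × 15060 s × 1.04 = 79439.7 Mb
podcast episode with video: 5.272 Mbps × 6780 s × 1.04 = 37173.9 Mb
Total: 131673.7 Mb = 16459.2 MB.
At 500 Mbps: 131673.7 / 500 = 263 s ≈ 4.39 minutes.

4.4 minutes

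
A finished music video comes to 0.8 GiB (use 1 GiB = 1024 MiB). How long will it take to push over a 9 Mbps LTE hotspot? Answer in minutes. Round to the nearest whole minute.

File: 0.8 GiB = 6871.9 Mb.
At 9 Mbps: 6871.9 / 9 = 763.5 s ≈ 12.7 minutes.

13 minutes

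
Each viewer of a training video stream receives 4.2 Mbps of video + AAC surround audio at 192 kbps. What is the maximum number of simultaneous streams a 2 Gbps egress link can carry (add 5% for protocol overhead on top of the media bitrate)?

433

Audio: 192 kbps = 0.192 Mbps.
Per-viewer media rate: 4.392 Mbps.
On the wire with 5% overhead: 4.612 Mbps.
2 Gbps = 2,000 Mbps; 2,000 / 4.612 = 433.69 → 433 viewers.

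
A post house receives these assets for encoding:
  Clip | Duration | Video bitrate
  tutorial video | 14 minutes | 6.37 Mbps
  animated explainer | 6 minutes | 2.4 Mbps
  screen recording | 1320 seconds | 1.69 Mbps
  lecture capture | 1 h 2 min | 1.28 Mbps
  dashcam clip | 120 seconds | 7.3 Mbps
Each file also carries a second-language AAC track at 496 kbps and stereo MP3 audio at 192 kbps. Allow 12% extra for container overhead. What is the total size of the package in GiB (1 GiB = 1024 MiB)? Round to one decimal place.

Audio total: 496 + 192 = 688 kbps = 0.688 Mbps.
tutorial video: 7.058 Mbps × 840 s × 1.12 = 6640.2 Mb
animated explainer: 3.088 Mbps × 360 s × 1.12 = 1245.1 Mb
screen recording: 2.378 Mbps × 1320 s × 1.12 = 3515.6 Mb
lecture capture: 1.968 Mbps × 3720 s × 1.12 = 8199.5 Mb
dashcam clip: 7.988 Mbps × 120 s × 1.12 = 1073.6 Mb
Total: 20673.9 Mb = 2584.2 MB.
= 2.407 GiB.

2.4 GiB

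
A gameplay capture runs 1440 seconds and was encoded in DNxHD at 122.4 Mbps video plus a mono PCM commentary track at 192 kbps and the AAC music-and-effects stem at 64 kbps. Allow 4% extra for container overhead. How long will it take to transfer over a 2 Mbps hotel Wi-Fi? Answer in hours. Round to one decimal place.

Audio total: 192 + 64 = 256 kbps = 0.256 Mbps.
Total bitrate: 122.656 Mbps.
File: 122.656 Mbps × 1440 s = 176624.6 Mb.
With 4% container overhead: ×1.04. → 183689.6 Mb.
At 2 Mbps: 183689.6 / 2 = 91844.8 s ≈ 25.5 hours.

25.5 hours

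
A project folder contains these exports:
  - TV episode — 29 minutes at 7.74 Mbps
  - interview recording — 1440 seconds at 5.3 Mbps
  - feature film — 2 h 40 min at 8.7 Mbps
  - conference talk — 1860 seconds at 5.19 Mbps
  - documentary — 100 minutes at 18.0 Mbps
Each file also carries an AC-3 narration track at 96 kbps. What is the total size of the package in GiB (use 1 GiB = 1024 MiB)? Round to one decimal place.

Audio: 96 kbps = 0.096 Mbps.
TV episode: 7.836 Mbps × 1740 s = 13634.6 Mb
interview recording: 5.396 Mbps × 1440 s = 7770.2 Mb
feature film: 8.796 Mbps × 9600 s = 84441.6 Mb
conference talk: 5.286 Mbps × 1860 s = 9832.0 Mb
documentary: 18.096 Mbps × 6000 s = 108576.0 Mb
Total: 224254.4 Mb = 28031.8 MB.
= 26.11 GiB.

26.1 GiB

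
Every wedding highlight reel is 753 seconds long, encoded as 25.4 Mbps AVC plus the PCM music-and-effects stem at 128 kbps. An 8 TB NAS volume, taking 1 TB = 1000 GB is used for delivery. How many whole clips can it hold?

Audio: 128 kbps = 0.128 Mbps.
Total bitrate: 25.528 Mbps.
Per item: 25.528 Mbps × 753 s = 19,223 Mb = 2,403 MB.
Capacity: 8 TB = 64,000,000 Mb; 3329.42 items → 3329 complete.

3329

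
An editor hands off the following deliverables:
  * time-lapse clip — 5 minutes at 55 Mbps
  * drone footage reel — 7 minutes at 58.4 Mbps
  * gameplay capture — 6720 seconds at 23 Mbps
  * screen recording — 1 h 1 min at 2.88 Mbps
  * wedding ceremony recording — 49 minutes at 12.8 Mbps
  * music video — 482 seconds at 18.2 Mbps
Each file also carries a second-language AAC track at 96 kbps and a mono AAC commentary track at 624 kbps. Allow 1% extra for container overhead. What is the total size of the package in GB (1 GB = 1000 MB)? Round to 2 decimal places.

Audio total: 96 + 624 = 720 kbps = 0.720 Mbps.
time-lapse clip: 55.720 Mbps × 300 s × 1.01 = 16883.2 Mb
drone footage reel: 59.120 Mbps × 420 s × 1.01 = 25078.7 Mb
gameplay capture: 23.720 Mbps × 6720 s × 1.01 = 160992.4 Mb
screen recording: 3.600 Mbps × 3660 s × 1.01 = 13307.8 Mb
wedding ceremony recording: 13.520 Mbps × 2940 s × 1.01 = 40146.3 Mb
music video: 18.920 Mbps × 482 s × 1.01 = 9210.6 Mb
Total: 265618.9 Mb = 33202.4 MB.
= 33.20 GB.

33.20 GB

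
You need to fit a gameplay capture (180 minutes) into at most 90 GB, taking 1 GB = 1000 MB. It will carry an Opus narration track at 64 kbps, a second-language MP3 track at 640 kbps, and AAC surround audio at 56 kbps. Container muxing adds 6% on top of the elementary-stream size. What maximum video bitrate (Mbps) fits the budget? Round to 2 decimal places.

62.13 Mbps

Budget: 90 GB = 720000.0 Mb.
Stream payload after overhead: 720000.0 / 1.06 = 679245.3 Mb.
180 min = 10800 s
Total bitrate budget: 679245.3 Mb / 10800 s = 62.893 Mbps.
Audio total: 64 + 640 + 56 = 760 kbps = 0.760 Mbps.
Video: 62.893 − 0.760 = 62.133 Mbps.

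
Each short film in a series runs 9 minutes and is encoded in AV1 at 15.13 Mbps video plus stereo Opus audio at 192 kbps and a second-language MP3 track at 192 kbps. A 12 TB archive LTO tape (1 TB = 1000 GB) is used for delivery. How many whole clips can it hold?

11459

9 min = 540 s
Audio total: 192 + 192 = 384 kbps = 0.384 Mbps.
Total bitrate: 15.514 Mbps.
Per item: 15.514 Mbps × 540 s = 8,378 Mb = 1,047 MB.
Capacity: 12 TB = 96,000,000 Mb; 11459.18 items → 11459 complete.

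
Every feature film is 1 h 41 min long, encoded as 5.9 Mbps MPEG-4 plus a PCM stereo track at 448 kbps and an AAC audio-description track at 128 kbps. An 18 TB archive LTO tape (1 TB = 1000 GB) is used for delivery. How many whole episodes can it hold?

1 h 41 min = 101 min = 6060 s
Audio total: 448 + 128 = 576 kbps = 0.576 Mbps.
Total bitrate: 6.476 Mbps.
Per item: 6.476 Mbps × 6060 s = 39,245 Mb = 4,906 MB.
Capacity: 18 TB = 144,000,000 Mb; 3669.30 items → 3669 complete.

3669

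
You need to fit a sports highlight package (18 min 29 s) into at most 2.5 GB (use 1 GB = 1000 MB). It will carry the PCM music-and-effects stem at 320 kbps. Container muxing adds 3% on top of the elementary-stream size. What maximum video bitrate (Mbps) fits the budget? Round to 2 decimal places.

17.19 Mbps

Budget: 2.5 GB = 20000.0 Mb.
Stream payload after overhead: 20000.0 / 1.03 = 19417.5 Mb.
18 min 29 s = 1109 s
Total bitrate budget: 19417.5 Mb / 1109 s = 17.509 Mbps.
Audio: 320 kbps = 0.320 Mbps.
Video: 17.509 − 0.320 = 17.189 Mbps.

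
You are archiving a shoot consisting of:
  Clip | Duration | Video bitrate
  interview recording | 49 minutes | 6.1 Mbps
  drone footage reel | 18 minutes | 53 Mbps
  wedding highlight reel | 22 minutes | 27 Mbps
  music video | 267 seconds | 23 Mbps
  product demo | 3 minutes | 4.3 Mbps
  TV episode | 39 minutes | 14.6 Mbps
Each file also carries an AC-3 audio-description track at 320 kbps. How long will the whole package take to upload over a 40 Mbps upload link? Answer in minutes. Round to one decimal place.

Audio: 320 kbps = 0.320 Mbps.
interview recording: 6.420 Mbps × 2940 s = 18874.8 Mb
drone footage reel: 53.320 Mbps × 1080 s = 57585.6 Mb
wedding highlight reel: 27.320 Mbps × 1320 s = 36062.4 Mb
music video: 23.320 Mbps × 267 s = 6226.4 Mb
product demo: 4.620 Mbps × 180 s = 831.6 Mb
TV episode: 14.920 Mbps × 2340 s = 34912.8 Mb
Total: 154493.6 Mb = 19311.7 MB.
At 40 Mbps: 154493.6 / 40 = 3862 s ≈ 64.4 minutes.

64.4 minutes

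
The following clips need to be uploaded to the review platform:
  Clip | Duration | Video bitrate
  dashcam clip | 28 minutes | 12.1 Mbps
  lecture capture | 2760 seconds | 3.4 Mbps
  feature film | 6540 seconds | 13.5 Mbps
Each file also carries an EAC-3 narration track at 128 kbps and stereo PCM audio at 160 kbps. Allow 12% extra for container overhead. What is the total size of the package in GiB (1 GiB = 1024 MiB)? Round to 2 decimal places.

Audio total: 128 + 160 = 288 kbps = 0.288 Mbps.
dashcam clip: 12.388 Mbps × 1680 s × 1.12 = 23309.3 Mb
lecture capture: 3.688 Mbps × 2760 s × 1.12 = 11400.3 Mb
feature film: 13.788 Mbps × 6540 s × 1.12 = 100994.3 Mb
Total: 135703.9 Mb = 16963.0 MB.
= 15.80 GiB.

15.80 GiB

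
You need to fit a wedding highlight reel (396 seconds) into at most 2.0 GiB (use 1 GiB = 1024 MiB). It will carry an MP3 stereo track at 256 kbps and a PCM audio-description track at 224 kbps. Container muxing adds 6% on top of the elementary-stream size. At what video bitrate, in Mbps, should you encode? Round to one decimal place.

Budget: 2.0 GiB = 17179.9 Mb.
Stream payload after overhead: 17179.9 / 1.06 = 16207.4 Mb.
Total bitrate budget: 16207.4 Mb / 396 s = 40.928 Mbps.
Audio total: 256 + 224 = 480 kbps = 0.480 Mbps.
Video: 40.928 − 0.480 = 40.448 Mbps.

40.4 Mbps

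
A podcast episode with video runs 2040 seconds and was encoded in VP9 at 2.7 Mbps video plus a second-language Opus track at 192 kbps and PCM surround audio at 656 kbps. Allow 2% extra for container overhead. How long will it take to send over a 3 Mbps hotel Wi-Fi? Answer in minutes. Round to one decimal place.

41.0 minutes

Audio total: 192 + 656 = 848 kbps = 0.848 Mbps.
Total bitrate: 3.548 Mbps.
File: 3.548 Mbps × 2040 s = 7237.9 Mb.
With 2% container overhead: ×1.02. → 7382.7 Mb.
At 3 Mbps: 7382.7 / 3 = 2460.9 s ≈ 41 minutes.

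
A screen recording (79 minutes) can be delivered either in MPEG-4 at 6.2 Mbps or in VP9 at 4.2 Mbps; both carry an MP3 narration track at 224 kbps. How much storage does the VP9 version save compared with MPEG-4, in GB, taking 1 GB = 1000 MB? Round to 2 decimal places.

79 min = 4740 s
Audio: 224 kbps = 0.224 Mbps.
MPEG-4: 6.424 Mbps × 4740 s = 30449.8 Mb = 3.806 GB.
VP9: 4.424 Mbps × 4740 s = 20969.8 Mb = 2.621 GB.
Saving: 3.806 − 2.621 = 1.185 GB.

1.19 GB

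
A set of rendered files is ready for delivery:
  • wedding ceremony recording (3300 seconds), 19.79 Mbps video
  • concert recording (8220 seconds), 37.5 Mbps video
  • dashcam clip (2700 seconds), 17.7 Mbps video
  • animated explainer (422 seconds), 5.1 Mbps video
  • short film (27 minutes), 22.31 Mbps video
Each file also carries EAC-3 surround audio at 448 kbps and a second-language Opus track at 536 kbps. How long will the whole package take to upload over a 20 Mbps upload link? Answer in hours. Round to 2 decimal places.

6.61 hours

Audio total: 448 + 536 = 984 kbps = 0.984 Mbps.
wedding ceremony recording: 20.774 Mbps × 3300 s = 68554.2 Mb
concert recording: 38.484 Mbps × 8220 s = 316338.5 Mb
dashcam clip: 18.684 Mbps × 2700 s = 50446.8 Mb
animated explainer: 6.084 Mbps × 422 s = 2567.4 Mb
short film: 23.294 Mbps × 1620 s = 37736.3 Mb
Total: 475643.2 Mb = 59455.4 MB.
At 20 Mbps: 475643.2 / 20 = 23782 s ≈ 6.61 hours.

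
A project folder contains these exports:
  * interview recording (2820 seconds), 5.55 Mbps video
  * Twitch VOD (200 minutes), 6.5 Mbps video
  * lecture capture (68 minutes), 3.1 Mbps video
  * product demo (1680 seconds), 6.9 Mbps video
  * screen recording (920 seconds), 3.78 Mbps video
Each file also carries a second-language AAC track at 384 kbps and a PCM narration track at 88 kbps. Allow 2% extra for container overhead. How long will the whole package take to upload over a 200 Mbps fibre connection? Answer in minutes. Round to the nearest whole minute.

11 minutes

Audio total: 384 + 88 = 472 kbps = 0.472 Mbps.
interview recording: 6.022 Mbps × 2820 s × 1.02 = 17321.7 Mb
Twitch VOD: 6.972 Mbps × 12000 s × 1.02 = 85337.3 Mb
lecture capture: 3.572 Mbps × 4080 s × 1.02 = 14865.2 Mb
product demo: 7.372 Mbps × 1680 s × 1.02 = 12632.7 Mb
screen recording: 4.252 Mbps × 920 s × 1.02 = 3990.1 Mb
Total: 134146.9 Mb = 16768.4 MB.
At 200 Mbps: 134146.9 / 200 = 671 s ≈ 11.2 minutes.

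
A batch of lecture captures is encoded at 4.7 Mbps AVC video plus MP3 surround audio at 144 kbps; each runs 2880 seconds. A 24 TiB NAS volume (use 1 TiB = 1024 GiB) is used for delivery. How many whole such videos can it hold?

15132

Audio: 144 kbps = 0.144 Mbps.
Total bitrate: 4.844 Mbps.
Per item: 4.844 Mbps × 2880 s = 13,951 Mb = 1,744 MB.
Capacity: 24 TiB = 211,106,233 Mb; 15132.28 items → 15132 complete.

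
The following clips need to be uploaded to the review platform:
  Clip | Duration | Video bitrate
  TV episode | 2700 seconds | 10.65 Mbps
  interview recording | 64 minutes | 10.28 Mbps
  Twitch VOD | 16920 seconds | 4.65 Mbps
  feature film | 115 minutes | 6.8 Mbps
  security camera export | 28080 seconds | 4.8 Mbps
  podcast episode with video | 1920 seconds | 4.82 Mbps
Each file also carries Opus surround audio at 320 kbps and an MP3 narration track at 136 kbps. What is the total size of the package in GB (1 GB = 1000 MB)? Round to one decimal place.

Audio total: 320 + 136 = 456 kbps = 0.456 Mbps.
TV episode: 11.106 Mbps × 2700 s = 29986.2 Mb
interview recording: 10.736 Mbps × 3840 s = 41226.2 Mb
Twitch VOD: 5.106 Mbps × 16920 s = 86393.5 Mb
feature film: 7.256 Mbps × 6900 s = 50066.4 Mb
security camera export: 5.256 Mbps × 28080 s = 147588.5 Mb
podcast episode with video: 5.276 Mbps × 1920 s = 10129.9 Mb
Total: 365390.8 Mb = 45673.8 MB.
= 45.67 GB.

45.7 GB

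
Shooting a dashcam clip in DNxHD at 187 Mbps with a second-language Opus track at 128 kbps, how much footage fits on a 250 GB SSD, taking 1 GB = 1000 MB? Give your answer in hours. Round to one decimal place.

Audio: 128 kbps = 0.128 Mbps.
Total bitrate: 187 + 0.128 = 187.128 Mbps.
Capacity: 250 GB = 2,000,000 Mb.
Recording time: 2,000,000 / 187.128 = 10,688 s ≈ 2.97 hours.

3.0 hours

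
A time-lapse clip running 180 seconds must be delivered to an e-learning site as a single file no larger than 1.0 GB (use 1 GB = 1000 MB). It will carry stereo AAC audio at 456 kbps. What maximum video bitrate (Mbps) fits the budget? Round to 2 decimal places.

Budget: 1.0 GB = 8000.0 Mb.
Total bitrate budget: 8000.0 Mb / 180 s = 44.444 Mbps.
Audio: 456 kbps = 0.456 Mbps.
Video: 44.444 − 0.456 = 43.988 Mbps.

43.99 Mbps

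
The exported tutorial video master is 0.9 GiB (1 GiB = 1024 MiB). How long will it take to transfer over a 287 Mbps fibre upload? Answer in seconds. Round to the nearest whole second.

27 seconds

File: 0.9 GiB = 7730.9 Mb.
At 287 Mbps: 7730.9 / 287 = 26.9 s ≈ 26.9 seconds.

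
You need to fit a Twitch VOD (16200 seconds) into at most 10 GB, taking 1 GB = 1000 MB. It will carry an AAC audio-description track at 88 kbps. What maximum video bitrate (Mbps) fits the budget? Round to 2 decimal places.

Budget: 10 GB = 80000.0 Mb.
Total bitrate budget: 80000.0 Mb / 16200 s = 4.938 Mbps.
Audio: 88 kbps = 0.088 Mbps.
Video: 4.938 − 0.088 = 4.850 Mbps.

4.85 Mbps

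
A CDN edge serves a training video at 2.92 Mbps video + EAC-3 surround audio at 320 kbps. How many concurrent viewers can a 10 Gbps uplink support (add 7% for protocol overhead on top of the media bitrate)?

Audio: 320 kbps = 0.320 Mbps.
Per-viewer media rate: 3.240 Mbps.
On the wire with 7% overhead: 3.467 Mbps.
10 Gbps = 10,000 Mbps; 10,000 / 3.467 = 2884.50 → 2884 viewers.

2884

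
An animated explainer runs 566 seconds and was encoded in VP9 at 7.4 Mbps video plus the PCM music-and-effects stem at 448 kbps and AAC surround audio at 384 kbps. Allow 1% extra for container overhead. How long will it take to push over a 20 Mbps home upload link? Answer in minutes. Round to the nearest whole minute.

Audio total: 448 + 384 = 832 kbps = 0.832 Mbps.
Total bitrate: 8.232 Mbps.
File: 8.232 Mbps × 566 s = 4659.3 Mb.
With 1% container overhead: ×1.01. → 4705.9 Mb.
At 20 Mbps: 4705.9 / 20 = 235.3 s ≈ 3.92 minutes.

4 minutes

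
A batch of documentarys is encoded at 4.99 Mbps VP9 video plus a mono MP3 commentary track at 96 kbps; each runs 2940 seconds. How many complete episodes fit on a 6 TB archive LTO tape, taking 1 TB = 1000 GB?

Audio: 96 kbps = 0.096 Mbps.
Total bitrate: 5.086 Mbps.
Per item: 5.086 Mbps × 2940 s = 14,953 Mb = 1,869 MB.
Capacity: 6 TB = 48,000,000 Mb; 3210.09 items → 3210 complete.

3210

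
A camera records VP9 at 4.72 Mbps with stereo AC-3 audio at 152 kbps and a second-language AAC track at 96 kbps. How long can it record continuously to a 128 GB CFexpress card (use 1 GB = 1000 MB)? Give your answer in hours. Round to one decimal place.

57.3 hours

Audio total: 152 + 96 = 248 kbps = 0.248 Mbps.
Total bitrate: 4.72 + 0.248 = 4.968 Mbps.
Capacity: 128 GB = 1,024,000 Mb.
Recording time: 1,024,000 / 4.968 = 206,119 s ≈ 57.3 hours.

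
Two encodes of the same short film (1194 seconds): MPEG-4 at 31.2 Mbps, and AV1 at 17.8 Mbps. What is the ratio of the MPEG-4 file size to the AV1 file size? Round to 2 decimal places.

1.75

MPEG-4: 31.200 Mbps × 1194 s = 37252.8 Mb = 4.657 GB.
AV1: 17.800 Mbps × 1194 s = 21253.2 Mb = 2.657 GB.
Ratio: 4.657 / 2.657 = 1.753.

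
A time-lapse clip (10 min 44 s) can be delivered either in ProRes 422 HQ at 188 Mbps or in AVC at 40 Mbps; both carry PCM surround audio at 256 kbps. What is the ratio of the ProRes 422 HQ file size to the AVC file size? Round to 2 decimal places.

10 min 44 s = 644 s
Audio: 256 kbps = 0.256 Mbps.
ProRes 422 HQ: 188.256 Mbps × 644 s = 121236.9 Mb = 14.114 GiB.
AVC: 40.256 Mbps × 644 s = 25924.9 Mb = 3.018 GiB.
Ratio: 14.114 / 3.018 = 4.676.

4.68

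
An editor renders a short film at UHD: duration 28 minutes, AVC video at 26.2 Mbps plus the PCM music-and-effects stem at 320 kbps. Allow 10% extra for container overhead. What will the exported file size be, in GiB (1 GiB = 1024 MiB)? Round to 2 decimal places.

28 min = 1680 s
Audio: 320 kbps = 0.320 Mbps.
Total bitrate: 26.2 + 0.320 = 26.520 Mbps.
Stream data: 26.520 Mbps × 1680 s = 44553.6 Mb.
With 10% container overhead: ×1.10.
49,009 Mb = 6,126,120,000 bytes ÷ 1,073,741,824 = 5.705 GiB.

5.71 GiB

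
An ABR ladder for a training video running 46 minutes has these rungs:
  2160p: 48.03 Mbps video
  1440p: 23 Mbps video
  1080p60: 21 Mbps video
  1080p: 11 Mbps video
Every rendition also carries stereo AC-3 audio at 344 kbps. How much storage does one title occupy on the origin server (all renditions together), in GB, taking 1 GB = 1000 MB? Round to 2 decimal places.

36.02 GB

46 min = 2760 s
Audio: 344 kbps = 0.344 Mbps.
Sum of rendition bitrates: (48.03+0.344) + (23+0.344) + (21+0.344) + (11+0.344) = 104.406 Mbps.
× 2760 s = 288,161 Mb = 36,020 MB = 36.02 GB.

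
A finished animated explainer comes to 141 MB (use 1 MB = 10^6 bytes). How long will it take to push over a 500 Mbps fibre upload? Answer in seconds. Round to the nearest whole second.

2 seconds

File: 141 MB = 1128.0 Mb.
At 500 Mbps: 1128.0 / 500 = 2.3 s ≈ 2.26 seconds.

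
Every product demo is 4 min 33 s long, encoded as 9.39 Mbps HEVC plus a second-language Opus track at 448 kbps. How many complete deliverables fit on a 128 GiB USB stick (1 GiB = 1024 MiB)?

409

4 min 33 s = 273 s
Audio: 448 kbps = 0.448 Mbps.
Total bitrate: 9.838 Mbps.
Per item: 9.838 Mbps × 273 s = 2,686 Mb = 335.7 MB.
Capacity: 128 GiB = 1,099,512 Mb; 409.38 items → 409 complete.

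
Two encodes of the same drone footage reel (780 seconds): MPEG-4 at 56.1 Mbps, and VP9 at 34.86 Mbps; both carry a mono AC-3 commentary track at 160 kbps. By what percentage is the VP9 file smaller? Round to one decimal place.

Audio: 160 kbps = 0.160 Mbps.
MPEG-4: 56.260 Mbps × 780 s = 43882.8 Mb = 5.109 GiB.
VP9: 35.020 Mbps × 780 s = 27315.6 Mb = 3.180 GiB.
Reduction: (1 − 3.180/5.109) × 100 = 37.75%.

37.8%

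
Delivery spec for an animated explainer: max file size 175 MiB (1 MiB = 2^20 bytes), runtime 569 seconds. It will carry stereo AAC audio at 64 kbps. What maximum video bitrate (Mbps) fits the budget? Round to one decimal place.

2.5 Mbps

Budget: 175 MiB = 1468.0 Mb.
Total bitrate budget: 1468.0 Mb / 569 s = 2.580 Mbps.
Audio: 64 kbps = 0.064 Mbps.
Video: 2.580 − 0.064 = 2.516 Mbps.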